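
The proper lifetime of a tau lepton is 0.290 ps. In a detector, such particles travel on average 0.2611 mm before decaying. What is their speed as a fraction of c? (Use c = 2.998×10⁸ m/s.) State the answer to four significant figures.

Lab distance = (lab lifetime)·v = γτ·βc, so βγ = d/(cτ) = 2.611×10^-4/(2.998×10⁸ × 2.900×10^-13) = 3.0032.
With βγ = 3.0032: γ² = 1 + (βγ)² = 10.01921, and β = (βγ)/γ = 3.0032/3.16531 = 0.9488.

0.9488c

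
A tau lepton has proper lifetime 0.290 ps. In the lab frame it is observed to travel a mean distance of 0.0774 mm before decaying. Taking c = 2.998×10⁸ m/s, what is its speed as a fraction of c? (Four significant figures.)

0.6649c

Lab distance = (lab lifetime)·v = γτ·βc, so βγ = d/(cτ) = 7.740×10^-5/(2.998×10⁸ × 2.900×10^-13) = 0.89025.
With βγ = 0.89025: γ² = 1 + (βγ)² = 1.792545, and β = (βγ)/γ = 0.89025/1.33886 = 0.6649.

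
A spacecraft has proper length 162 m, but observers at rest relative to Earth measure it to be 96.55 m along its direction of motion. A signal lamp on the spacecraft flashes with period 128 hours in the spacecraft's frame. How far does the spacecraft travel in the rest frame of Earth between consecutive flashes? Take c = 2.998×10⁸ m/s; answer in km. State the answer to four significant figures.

γ = L₀/L = 162/96.55 = 1.67789.
β = √(1 − 1/γ²) = 0.80299. Lab-frame period = γτ = 1.67789×128 hours = 214.77 hours. Distance = βc × γτ = 0.80299 × 2.998×10⁸ m/s × 773172 s = 1.8613×10^14 m = 1.861×10^11 km.

1.861×10^11 km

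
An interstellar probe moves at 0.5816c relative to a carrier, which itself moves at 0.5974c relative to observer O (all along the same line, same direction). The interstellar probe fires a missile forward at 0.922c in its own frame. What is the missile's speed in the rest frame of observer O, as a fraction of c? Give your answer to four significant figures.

Compose velocities in two stages. Stage 1 (into S'): u₁ = (0.922+0.5816)/(1+0.922×0.5816) = 0.97876.
Stage 2 (into S): u = (0.97876+0.5974)/(1+0.97876×0.5974) = 0.9946, so the speed is 0.9946c.

0.9946c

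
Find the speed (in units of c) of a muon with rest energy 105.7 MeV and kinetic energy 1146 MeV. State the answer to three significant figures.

0.996c

γ = 1 + K/(mc²) = 1 + 1146/105.7 = 11.842.
β = √(1 − 1/γ²) = √(1 − 0.00713099) = √0.99286901 = 0.996.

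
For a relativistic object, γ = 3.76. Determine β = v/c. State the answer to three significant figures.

β = √(1 − 1/γ²) = √(1 − 1/14.1376) = √0.929267 = 0.964.

0.964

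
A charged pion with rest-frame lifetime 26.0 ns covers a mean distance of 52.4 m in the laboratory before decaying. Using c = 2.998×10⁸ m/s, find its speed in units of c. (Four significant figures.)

Let x = d/(cτ) = 52.40 m / (2.998×10⁸ m/s × 2.600×10^-8 s) = 6.7224. Since d = βγcτ, x = βγ = β/√(1−β²).
Solving: β² = x²/(1+x²) = 45.1907/46.1907 = 0.978351, so β = 0.9891.

0.9891c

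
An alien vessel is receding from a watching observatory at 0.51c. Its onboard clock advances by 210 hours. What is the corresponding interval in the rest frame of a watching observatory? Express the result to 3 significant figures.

244 hours

Lorentz factor: γ = (1 − 0.2601)^(−1/2) = 1.1626.
The onboard clock measures proper time, so the interval in the rest frame of a watching observatory is dilated: Δt = γ·Δτ = 1.1626 × 210 hours = 244 hours.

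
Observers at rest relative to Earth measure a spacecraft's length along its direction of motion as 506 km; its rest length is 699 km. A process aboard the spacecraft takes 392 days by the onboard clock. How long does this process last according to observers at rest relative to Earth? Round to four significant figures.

541.5 days

γ = L₀/L = 699/506 = 1.38142.
Δt = γΔτ = 1.38142 × 392 = 541.5 days.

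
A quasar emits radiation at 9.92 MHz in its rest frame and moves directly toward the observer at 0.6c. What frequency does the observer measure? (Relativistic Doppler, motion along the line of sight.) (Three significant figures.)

19.8 MHz

Relativistic Doppler (source moving toward): f_obs = f_src · √((1+β)/(1−β)).
With β = 0.6: factor = √(1.6/0.4) = 2.
f_obs = 9.92 × 2 = 19.8 MHz.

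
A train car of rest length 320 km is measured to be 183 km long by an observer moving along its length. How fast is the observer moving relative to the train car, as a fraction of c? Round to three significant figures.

Length contraction gives γ = L₀/L = 320/183 = 1.7486.
β = √(1 − 1/γ²) = √0.672946 = 0.820.

0.820c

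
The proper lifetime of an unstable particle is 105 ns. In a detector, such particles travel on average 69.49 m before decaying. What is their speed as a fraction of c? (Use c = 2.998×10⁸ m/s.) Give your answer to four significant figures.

Let x = d/(cτ) = 69.49 m / (2.998×10⁸ m/s × 1.050×10^-7 s) = 2.2075. Since d = βγcτ, x = βγ = β/√(1−β²).
Solving: β² = x²/(1+x²) = 4.87306/5.87306 = 0.829731, so β = 0.9109.

0.9109c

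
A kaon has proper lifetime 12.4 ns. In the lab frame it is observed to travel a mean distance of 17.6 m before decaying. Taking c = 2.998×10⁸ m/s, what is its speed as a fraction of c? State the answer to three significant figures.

Let x = d/(cτ) = 17.60 m / (2.998×10⁸ m/s × 1.240×10^-8 s) = 4.7343. Since d = βγcτ, x = βγ = β/√(1−β²).
Solving: β² = x²/(1+x²) = 22.4136/23.4136 = 0.95729, so β = 0.978.

0.978c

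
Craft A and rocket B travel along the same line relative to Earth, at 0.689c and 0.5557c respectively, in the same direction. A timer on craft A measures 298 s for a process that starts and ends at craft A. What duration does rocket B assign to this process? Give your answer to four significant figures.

305.2 s

Transform craft A's velocity into rocket B's frame: (0.689 − 0.5557)/(1 − 0.689·0.5557) = 0.1333/0.6171227, so the relative speed is 0.216c.
γ for this relative speed: γ = 1/√(1 − 0.046656) = 1.0242.
The clock on craft A records proper time, so rocket B measures Δt = γΔτ = 1.0242 × 298 = 305.2 s.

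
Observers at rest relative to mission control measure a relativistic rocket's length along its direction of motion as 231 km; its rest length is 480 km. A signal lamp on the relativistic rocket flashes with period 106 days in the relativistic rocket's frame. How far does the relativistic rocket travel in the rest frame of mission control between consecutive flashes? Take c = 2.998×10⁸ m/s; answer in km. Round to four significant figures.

γ = L₀/L = 480/231 = 2.07792.
β = √(1 − 1/γ²) = 0.87658. Lab-frame period = γτ = 2.07792×106 days = 220.26 days. Distance = βc × γτ = 0.87658 × 2.998×10⁸ m/s × 19030464 s = 5.0012×10^15 m = 5.001×10^12 km.

5.001×10^12 km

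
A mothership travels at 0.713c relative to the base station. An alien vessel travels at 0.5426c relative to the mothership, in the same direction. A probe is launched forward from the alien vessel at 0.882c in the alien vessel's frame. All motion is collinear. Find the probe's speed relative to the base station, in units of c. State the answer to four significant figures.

0.9938c

Compose velocities in two stages. Stage 1 (into S'): u₁ = (0.882+0.5426)/(1+0.882×0.5426) = 0.9635.
Stage 2 (into S): u = (0.9635+0.713)/(1+0.9635×0.713) = 0.99379, so the speed is 0.9938c.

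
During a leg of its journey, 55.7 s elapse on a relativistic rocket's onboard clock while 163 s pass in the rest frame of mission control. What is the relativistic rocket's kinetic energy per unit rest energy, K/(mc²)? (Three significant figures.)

γ = Δt/Δτ = 163/55.7 = 2.92639.
Since K = (γ−1)mc², K/(mc²) = 2.92639 − 1 = 1.93.

1.93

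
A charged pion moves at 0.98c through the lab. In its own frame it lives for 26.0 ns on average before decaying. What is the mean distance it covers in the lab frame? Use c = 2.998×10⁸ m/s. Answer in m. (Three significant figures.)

With β = 0.98, γ = 1/√(1 − 0.98²) = 1/√0.0396 = 5.0252.
Lab-frame lifetime: Δt = γτ = 5.0252 × 26.0 ns = 130.66 ns.
Distance: d = vΔt = 0.98 × 2.998×10⁸ m/s × 1.3066×10^-7 s = 38.4 m.

38.4 m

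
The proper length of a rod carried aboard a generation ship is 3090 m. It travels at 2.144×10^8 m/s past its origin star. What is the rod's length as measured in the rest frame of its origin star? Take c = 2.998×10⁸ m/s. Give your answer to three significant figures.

2160 m

β = v/c = (2.144×10^8 m/s)/(2.998×10⁸ m/s) = 0.715143.
γ = 1/√(1 − β²) = 1/√(1 − 0.5114295) = 1/√0.4885705 = 1/0.698978 = 1.4307.
Along the direction of motion the measured length is L₀/γ = 3090/1.4307 = 2160 m.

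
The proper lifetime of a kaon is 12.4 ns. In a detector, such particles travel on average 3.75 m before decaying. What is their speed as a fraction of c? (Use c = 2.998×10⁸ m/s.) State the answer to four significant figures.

d = βγcτ ⇒ βγ = d/(cτ) = 3.750 m / (3.71752 m) = 1.0087.
β = (βγ)/√(1+(βγ)²) = 1.0087/√2.01748 = 0.7102.

0.7102c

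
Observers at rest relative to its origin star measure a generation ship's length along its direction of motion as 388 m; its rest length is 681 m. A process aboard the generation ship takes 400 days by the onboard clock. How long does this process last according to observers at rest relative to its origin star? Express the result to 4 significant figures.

702.1 days

Length contraction gives γ = L₀/L = 681/388 = 1.75515.
Δt = γΔτ = 1.75515 × 400 = 702.1 days.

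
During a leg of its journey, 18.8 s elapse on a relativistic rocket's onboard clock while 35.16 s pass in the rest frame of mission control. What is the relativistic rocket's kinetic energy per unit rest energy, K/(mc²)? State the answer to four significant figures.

0.8702

γ = Δt/Δτ = 35.16/18.8 = 1.87021.
Since K = (γ−1)mc², K/(mc²) = 1.87021 − 1 = 0.8702.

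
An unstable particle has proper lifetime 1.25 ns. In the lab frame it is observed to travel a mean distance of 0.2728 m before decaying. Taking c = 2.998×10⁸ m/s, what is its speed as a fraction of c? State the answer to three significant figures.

0.589c

Lab distance = (lab lifetime)·v = γτ·βc, so βγ = d/(cτ) = 0.2728/(2.998×10⁸ × 1.250×10^-9) = 0.72795.
With βγ = 0.72795: γ² = 1 + (βγ)² = 1.529911, and β = (βγ)/γ = 0.72795/1.2369 = 0.589.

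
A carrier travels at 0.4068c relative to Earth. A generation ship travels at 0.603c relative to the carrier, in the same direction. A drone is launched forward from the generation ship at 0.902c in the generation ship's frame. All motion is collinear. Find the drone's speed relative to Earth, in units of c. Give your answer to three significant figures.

Apply u = (u'+v)/(1+u'v) twice. Drone in the carrier frame: (0.902+0.603)/(1+0.902·0.603) = 1.505/1.543906 = 0.9748c.
That velocity, transformed to the rest frame of Earth: (0.9748+0.4068)/(1+0.9748·0.4068) = 1.3816/1.39654864 = 0.9893c.

0.989c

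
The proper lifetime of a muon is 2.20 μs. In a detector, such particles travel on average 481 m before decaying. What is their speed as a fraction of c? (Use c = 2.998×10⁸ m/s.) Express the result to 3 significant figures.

d = βγcτ ⇒ βγ = d/(cτ) = 481.0 m / (659.56 m) = 0.72927.
β = (βγ)/√(1+(βγ)²) = 0.72927/√1.531835 = 0.589.

0.589c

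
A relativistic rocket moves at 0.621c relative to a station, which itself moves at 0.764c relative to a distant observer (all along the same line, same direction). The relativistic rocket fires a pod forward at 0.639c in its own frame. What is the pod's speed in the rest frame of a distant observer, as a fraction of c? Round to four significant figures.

0.9863c

Apply u = (u'+v)/(1+u'v) twice. Pod in the station frame: (0.639+0.621)/(1+0.639·0.621) = 1.26/1.396819 = 0.90205c.
That velocity, transformed to the rest frame of a distant observer: (0.90205+0.764)/(1+0.90205·0.764) = 1.66605/1.6891662 = 0.98632c.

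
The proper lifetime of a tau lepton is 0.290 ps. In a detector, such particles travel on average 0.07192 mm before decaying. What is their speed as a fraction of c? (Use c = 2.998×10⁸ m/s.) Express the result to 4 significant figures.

d = βγcτ ⇒ βγ = d/(cτ) = 7.192×10^-5 m / (8.6942×10^-5 m) = 0.82722.
β = (βγ)/√(1+(βγ)²) = 0.82722/√1.684293 = 0.6374.

0.6374c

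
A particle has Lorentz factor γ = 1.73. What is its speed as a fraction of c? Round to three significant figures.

β = √(1 − 1/γ²) = √(1 − 1/2.9929) = √0.665876 = 0.816.

0.816c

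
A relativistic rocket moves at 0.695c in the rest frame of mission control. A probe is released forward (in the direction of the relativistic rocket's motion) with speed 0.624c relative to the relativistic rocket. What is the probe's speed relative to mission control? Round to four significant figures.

0.9200c

Relativistic velocity addition: u = (u' + v)/(1 + u'v/c²), with u' = 0.624c and v = 0.695c.
Numerator: 0.624 + 0.695 = 1.319. Denominator: 1 + (0.624)(0.695) = 1.43368.
u = 1.319/1.43368 = 0.92001, so the speed is 0.9200c.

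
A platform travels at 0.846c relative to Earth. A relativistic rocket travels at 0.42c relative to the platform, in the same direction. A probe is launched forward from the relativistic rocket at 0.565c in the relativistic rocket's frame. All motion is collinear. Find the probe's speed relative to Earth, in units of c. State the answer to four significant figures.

Compose velocities in two stages. Stage 1 (into S'): u₁ = (0.565+0.42)/(1+0.565×0.42) = 0.79609.
Stage 2 (into S): u = (0.79609+0.846)/(1+0.79609×0.846) = 0.98124, so the speed is 0.9812c.

0.9812c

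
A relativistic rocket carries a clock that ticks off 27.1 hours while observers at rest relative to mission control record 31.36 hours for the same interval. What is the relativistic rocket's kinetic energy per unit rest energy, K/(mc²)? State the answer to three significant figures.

The time-dilation ratio gives γ = 31.36/27.1 = 1.1572.
Since K = (γ−1)mc², K/(mc²) = 1.1572 − 1 = 0.157.

0.157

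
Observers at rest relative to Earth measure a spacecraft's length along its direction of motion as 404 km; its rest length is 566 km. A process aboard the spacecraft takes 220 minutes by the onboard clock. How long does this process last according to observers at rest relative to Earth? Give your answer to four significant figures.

γ = L₀/L = 566/404 = 1.40099.
Δt = γΔτ = 1.40099 × 220 = 308.2 minutes.

308.2 minutes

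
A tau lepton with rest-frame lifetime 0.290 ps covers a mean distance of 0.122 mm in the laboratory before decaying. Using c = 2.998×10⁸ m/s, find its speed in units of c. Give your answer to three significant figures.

Lab distance = (lab lifetime)·v = γτ·βc, so βγ = d/(cτ) = 1.220×10^-4/(2.998×10⁸ × 2.900×10^-13) = 1.4032.
With βγ = 1.4032: γ² = 1 + (βγ)² = 2.96897, and β = (βγ)/γ = 1.4032/1.72307 = 0.814.

0.814c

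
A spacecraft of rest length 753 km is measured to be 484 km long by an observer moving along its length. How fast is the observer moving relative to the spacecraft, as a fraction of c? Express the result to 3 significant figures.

Length contraction gives γ = L₀/L = 753/484 = 1.5558.
β = √(1 − 1/γ²) = √0.586865 = 0.766.

0.766c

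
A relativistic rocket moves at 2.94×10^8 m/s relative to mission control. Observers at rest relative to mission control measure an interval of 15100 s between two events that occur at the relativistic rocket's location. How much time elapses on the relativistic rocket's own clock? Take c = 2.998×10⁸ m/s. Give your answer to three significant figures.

2960 s

β = v/c = (2.94×10^8 m/s)/(2.998×10⁸ m/s) = 0.980654.
γ = 1/√(1 − β²) = 1/√(1 − 0.9616823) = 1/√0.03831773 = 1/0.195749 = 5.1086.
The relativistic rocket's clock runs slow as seen from mission control, so Δτ = Δt/γ = 15100/5.1086 = 2960 s.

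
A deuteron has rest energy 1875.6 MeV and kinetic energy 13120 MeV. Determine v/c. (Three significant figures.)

K = (γ−1)mc², so γ = 1 + 13120/1875.6 = 7.9951.
Then v/c = √(1 − γ⁻²) = √(1 − 0.0156442) = √0.9843558 = 0.992.

0.992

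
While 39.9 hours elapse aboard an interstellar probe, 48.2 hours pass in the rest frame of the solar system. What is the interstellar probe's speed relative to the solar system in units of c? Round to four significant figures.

γ = Δt/Δτ = 48.2/39.9 = 1.208.
β = √(1 − 1/γ²) = √(1 − 0.685277) = √0.314723 = 0.5610.

0.5610c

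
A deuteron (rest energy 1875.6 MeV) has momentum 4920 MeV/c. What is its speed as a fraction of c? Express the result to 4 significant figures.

βγ = pc/(mc²) = 4920/1875.6 = 2.6232.
Since γ² = 1 + (βγ)² = 7.88118, γ = √7.88118 = 2.80734, and β = (βγ)/γ = 2.6232/2.80734 = 0.9344.

0.9344c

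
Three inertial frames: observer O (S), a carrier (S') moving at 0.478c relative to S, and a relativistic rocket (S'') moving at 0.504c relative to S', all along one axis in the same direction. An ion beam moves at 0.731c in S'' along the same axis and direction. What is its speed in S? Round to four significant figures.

0.9644c

Apply u = (u'+v)/(1+u'v) twice. Ion beam in the carrier frame: (0.731+0.504)/(1+0.731·0.504) = 1.235/1.368424 = 0.9025c.
That velocity, transformed to the rest frame of observer O: (0.9025+0.478)/(1+0.9025·0.478) = 1.3805/1.431395 = 0.96444c.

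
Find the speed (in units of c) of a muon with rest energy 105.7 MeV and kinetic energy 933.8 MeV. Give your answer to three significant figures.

γ = 1 + K/(mc²) = 1 + 933.8/105.7 = 9.8344.
β = √(1 − 1/γ²) = √(1 − 0.0103396) = √0.9896604 = 0.995.

0.995c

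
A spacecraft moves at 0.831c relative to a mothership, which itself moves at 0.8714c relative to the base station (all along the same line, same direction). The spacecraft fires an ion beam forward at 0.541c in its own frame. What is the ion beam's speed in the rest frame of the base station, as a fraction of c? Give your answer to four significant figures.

0.9962c

Compose velocities in two stages. Stage 1 (into S'): u₁ = (0.541+0.831)/(1+0.541×0.831) = 0.94649.
Stage 2 (into S): u = (0.94649+0.8714)/(1+0.94649×0.8714) = 0.99623, so the speed is 0.9962c.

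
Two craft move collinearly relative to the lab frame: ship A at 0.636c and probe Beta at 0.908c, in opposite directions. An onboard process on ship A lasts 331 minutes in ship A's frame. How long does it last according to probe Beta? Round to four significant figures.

1615 minutes

Transform ship A's velocity into probe Beta's frame: (0.636 + 0.908)/(1 + 0.636·0.908) = 1.544/1.577488, so the relative speed is 0.97877c.
At |u| = 0.97877c, γ = (1 − 0.957991)^(−1/2) = 4.879.
Ship A's interval is proper; time dilation gives Δt_B = γΔτ = 4.879 × 331 minutes = 1615 minutes.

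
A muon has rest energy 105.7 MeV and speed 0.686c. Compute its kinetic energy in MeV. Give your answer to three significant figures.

With β = 0.686, γ = 1/√(1 − 0.686²) = 1/√0.529404 = 1.37438.
Kinetic energy: K = (γ − 1)mc² = (1.37438 − 1) × 105.7 MeV = 0.37438 × 105.7 = 39.6 MeV.

39.6 MeV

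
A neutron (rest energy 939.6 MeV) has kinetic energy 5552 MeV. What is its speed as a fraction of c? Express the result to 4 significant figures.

K = (γ−1)mc², so γ = 1 + 5552/939.6 = 6.9089.
Then v/c = √(1 − γ⁻²) = √(1 − 0.0209499) = √0.9790501 = 0.9895.

0.9895c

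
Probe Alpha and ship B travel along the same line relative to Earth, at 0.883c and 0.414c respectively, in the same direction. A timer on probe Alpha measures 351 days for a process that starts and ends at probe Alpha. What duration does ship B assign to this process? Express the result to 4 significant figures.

The velocity of probe Alpha relative to ship B is (0.883 − 0.414)c / (1 − 0.883×0.414) = 0.73924c; relative speed 0.73924c.
At |u| = 0.73924c, γ = (1 − 0.546476)^(−1/2) = 1.4849.
The clock on probe Alpha records proper time, so ship B measures Δt = γΔτ = 1.4849 × 351 = 521.2 days.

521.2 days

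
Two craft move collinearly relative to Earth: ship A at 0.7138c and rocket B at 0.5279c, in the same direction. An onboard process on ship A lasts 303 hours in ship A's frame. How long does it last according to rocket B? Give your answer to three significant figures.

The velocity of ship A relative to rocket B is (0.7138 − 0.5279)c / (1 − 0.7138×0.5279) = 0.29831c; relative speed 0.29831c.
At |u| = 0.29831c, γ = (1 − 0.0889889)^(−1/2) = 1.0477.
Ship A's interval is proper; time dilation gives Δt_B = γΔτ = 1.0477 × 303 hours = 317 hours.

317 hours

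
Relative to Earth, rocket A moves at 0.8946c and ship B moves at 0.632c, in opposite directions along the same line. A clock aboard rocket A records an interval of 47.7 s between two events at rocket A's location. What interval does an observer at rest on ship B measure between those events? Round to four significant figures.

Transform rocket A's velocity into ship B's frame: (0.8946 + 0.632)/(1 + 0.8946·0.632) = 1.5266/1.5653872, so the relative speed is 0.97522c.
γ for this relative speed: γ = 1/√(1 − 0.951054) = 4.52.
Rocket A's interval is proper; time dilation gives Δt_B = γΔτ = 4.52 × 47.7 s = 215.6 s.

215.6 s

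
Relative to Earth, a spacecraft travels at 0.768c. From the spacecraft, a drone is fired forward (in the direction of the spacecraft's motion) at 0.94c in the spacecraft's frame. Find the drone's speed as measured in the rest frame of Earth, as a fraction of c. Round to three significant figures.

In units of c, u = (u' + v)/(1 + u'v) with u' = 0.94 and v = 0.768.
Numerator: 0.94 + 0.768 = 1.708. Denominator: 1 + (0.94)(0.768) = 1.72192.
u = 1.708/1.72192 = 0.99192, so the speed is 0.992c.

0.992c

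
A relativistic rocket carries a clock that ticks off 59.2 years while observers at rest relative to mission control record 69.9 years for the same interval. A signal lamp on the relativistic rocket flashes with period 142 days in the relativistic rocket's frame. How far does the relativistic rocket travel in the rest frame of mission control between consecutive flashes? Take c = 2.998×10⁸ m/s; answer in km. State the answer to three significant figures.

From Δt = γΔτ: γ = 69.9/59.2 = 1.18074.
β = √(1 − 1/γ²) = 0.53171. Lab-frame period = γτ = 1.18074×142 days = 167.67 days. Distance = βc × γτ = 0.53171 × 2.998×10⁸ m/s × 14486688 s = 2.3093×10^15 m = 2.31×10^12 km.

2.31×10^12 km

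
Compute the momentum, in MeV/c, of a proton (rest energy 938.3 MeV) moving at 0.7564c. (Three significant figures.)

1090 MeV/c

Lorentz factor: γ = (1 − 0.57214096)^(−1/2) = 1.5288.
Momentum: p = γβ·mc = 1.5288 × 0.7564 × 938.3 MeV/c = 1090 MeV/c.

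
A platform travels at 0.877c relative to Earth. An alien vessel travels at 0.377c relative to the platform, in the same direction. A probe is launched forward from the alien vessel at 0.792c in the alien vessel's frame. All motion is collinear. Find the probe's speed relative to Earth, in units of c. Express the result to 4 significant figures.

0.9931c

Compose velocities in two stages. Stage 1 (into S'): u₁ = (0.792+0.377)/(1+0.792×0.377) = 0.90021.
Stage 2 (into S): u = (0.90021+0.877)/(1+0.90021×0.877) = 0.99314, so the speed is 0.9931c.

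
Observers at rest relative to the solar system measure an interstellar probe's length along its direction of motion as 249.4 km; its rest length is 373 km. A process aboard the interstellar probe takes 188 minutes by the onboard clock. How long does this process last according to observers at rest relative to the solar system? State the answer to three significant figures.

From L = L₀/γ: γ = 373/249.4 = 1.49559.
The same γ dilates the second interval: 1.49559 × 188 minutes = 281 minutes.

281 minutes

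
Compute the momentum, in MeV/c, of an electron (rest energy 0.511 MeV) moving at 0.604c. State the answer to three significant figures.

γ = 1/√(1 − β²) = 1/√(1 − 0.364816) = 1/√0.635184 = 1/0.796984 = 1.2547.
Momentum: p = γβ·mc = 1.2547 × 0.604 × 0.511 MeV/c = 0.387 MeV/c.

0.387 MeV/c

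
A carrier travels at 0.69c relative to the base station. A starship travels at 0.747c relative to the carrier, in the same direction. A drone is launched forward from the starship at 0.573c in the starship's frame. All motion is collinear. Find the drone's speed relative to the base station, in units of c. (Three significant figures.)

Apply u = (u'+v)/(1+u'v) twice. Drone in the carrier frame: (0.573+0.747)/(1+0.573·0.747) = 1.32/1.428031 = 0.92435c.
That velocity, transformed to the rest frame of the base station: (0.92435+0.69)/(1+0.92435·0.69) = 1.61435/1.6378015 = 0.98568c.

0.986c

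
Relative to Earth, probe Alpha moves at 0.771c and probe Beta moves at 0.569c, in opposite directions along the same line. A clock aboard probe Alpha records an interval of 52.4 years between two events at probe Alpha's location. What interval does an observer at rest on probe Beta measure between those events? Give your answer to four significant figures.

The velocity of probe Alpha relative to probe Beta is (0.771 + 0.569)c / (1 + 0.771×0.569) = 0.9314c; relative speed 0.9314c.
γ for this relative speed: γ = 1/√(1 − 0.867506) = 2.7473.
The clock on probe Alpha records proper time, so probe Beta measures Δt = γΔτ = 2.7473 × 52.4 = 144.0 years.

144.0 years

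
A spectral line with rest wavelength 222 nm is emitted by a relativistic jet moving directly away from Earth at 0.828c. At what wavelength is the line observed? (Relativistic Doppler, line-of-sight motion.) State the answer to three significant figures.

Relativistic Doppler for wavelength: λ_obs = λ_src · √((1+β)/(1−β)).
With β = 0.828: factor = √(1.828/0.172) = 3.26.
λ_obs = 222 × 3.26 = 724 nm.

724 nm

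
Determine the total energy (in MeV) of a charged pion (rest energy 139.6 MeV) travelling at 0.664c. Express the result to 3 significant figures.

187 MeV

β² = 0.440896, so γ = 1/√0.559104 = 1.3374.
Total energy: E = γmc² = 1.3374 × 139.6 MeV = 187 MeV.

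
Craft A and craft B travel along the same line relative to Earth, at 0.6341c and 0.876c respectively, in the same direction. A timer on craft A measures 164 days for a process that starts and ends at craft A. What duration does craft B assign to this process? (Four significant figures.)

Transform craft A's velocity into craft B's frame: (0.6341 − 0.876)/(1 − 0.6341·0.876) = −0.2419/0.4445284, so the relative speed is 0.54417c.
γ for this relative speed: γ = 1/√(1 − 0.296121) = 1.1919.
Craft A's interval is proper; time dilation gives Δt_B = γΔτ = 1.1919 × 164 days = 195.5 days.

195.5 days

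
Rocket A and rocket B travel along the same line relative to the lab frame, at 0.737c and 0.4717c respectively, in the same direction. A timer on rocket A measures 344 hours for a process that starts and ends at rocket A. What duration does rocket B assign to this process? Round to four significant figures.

Speed of rocket A in rocket B's frame: u = (v_A − v_B)/(1 − v_A v_B/c²) = (0.737 − 0.4717)/(1 − 0.737×0.4717) = 0.2653/0.6523571 = 0.40668; |u| = 0.40668c.
γ for this relative speed: γ = 1/√(1 − 0.165389) = 1.0946.
Rocket A's interval is proper; time dilation gives Δt_B = γΔτ = 1.0946 × 344 hours = 376.5 hours.

376.5 hours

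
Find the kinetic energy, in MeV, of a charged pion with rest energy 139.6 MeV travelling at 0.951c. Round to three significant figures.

With β = 0.951, γ = 1/√(1 − 0.951²) = 1/√0.095599 = 3.2342.
Kinetic energy: K = (γ − 1)mc² = (3.2342 − 1) × 139.6 MeV = 2.2342 × 139.6 = 312 MeV.

312 MeV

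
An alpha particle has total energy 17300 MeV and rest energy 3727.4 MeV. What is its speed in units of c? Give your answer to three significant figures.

0.977c

Total energy E = γmc² gives γ = 17300/3727.4 = 4.6413.
Hence β = √(1 − 1/γ²) = √(1 − 0.0464217) = √0.9535783 = 0.977.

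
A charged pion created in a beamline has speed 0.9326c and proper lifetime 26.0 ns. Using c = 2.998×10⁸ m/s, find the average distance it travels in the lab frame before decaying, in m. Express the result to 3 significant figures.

20.1 m

With β = 0.9326, γ = 1/√(1 − 0.9326²) = 1/√0.13025724 = 2.7708.
Lab-frame lifetime: Δt = γτ = 2.7708 × 26.0 ns = 72.041 ns.
Distance: d = vΔt = 0.9326 × 2.998×10⁸ m/s × 7.2041×10^-8 s = 20.1 m.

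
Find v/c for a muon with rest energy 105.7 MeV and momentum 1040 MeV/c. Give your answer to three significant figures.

0.995

βγ = pc/(mc²) = 1040/105.7 = 9.8392.
Since γ² = 1 + (βγ)² = 97.8099, γ = √97.8099 = 9.88989, and β = (βγ)/γ = 9.8392/9.88989 = 0.995.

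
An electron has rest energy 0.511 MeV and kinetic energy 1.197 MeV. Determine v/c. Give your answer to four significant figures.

0.9542

γ = 1 + K/(mc²) = 1 + 1.197/0.511 = 3.3425.
β = √(1 − 1/γ²) = √(1 − 0.089507) = √0.910493 = 0.9542.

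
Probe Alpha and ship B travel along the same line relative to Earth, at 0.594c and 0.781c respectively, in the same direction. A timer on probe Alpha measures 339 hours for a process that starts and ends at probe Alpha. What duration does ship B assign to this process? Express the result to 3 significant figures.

The velocity of probe Alpha relative to ship B is (0.594 − 0.781)c / (1 − 0.594×0.781) = −0.34882c; relative speed 0.34882c.
γ for this relative speed: γ = 1/√(1 − 0.121675) = 1.067.
The clock on probe Alpha records proper time, so ship B measures Δt = γΔτ = 1.067 × 339 = 362 hours.

362 hours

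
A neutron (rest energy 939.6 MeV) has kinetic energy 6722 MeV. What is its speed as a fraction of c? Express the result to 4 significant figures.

γ = 1 + K/(mc²) = 1 + 6722/939.6 = 8.1541.
β = √(1 − 1/γ²) = √(1 − 0.01504) = √0.98496 = 0.9925.

0.9925c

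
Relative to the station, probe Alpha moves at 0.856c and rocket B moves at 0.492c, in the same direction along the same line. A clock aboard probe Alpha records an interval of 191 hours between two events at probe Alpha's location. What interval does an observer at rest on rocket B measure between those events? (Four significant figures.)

The velocity of probe Alpha relative to rocket B is (0.856 − 0.492)c / (1 − 0.856×0.492) = 0.62884c; relative speed 0.62884c.
γ for this relative speed: γ = 1/√(1 − 0.39544) = 1.2861.
The clock on probe Alpha records proper time, so rocket B measures Δt = γΔτ = 1.2861 × 191 = 245.6 hours.

245.6 hours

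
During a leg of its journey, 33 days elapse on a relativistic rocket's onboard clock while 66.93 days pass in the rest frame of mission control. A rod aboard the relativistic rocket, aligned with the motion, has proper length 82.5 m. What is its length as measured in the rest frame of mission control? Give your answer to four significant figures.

40.68 m

γ = Δt/Δτ = 66.93/33 = 2.02818.
The rod contracts by the same γ: 82.5 m / 2.02818 = 40.68 m.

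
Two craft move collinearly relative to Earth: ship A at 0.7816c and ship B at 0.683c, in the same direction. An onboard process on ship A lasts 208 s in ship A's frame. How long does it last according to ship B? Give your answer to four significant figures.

212.8 s

The velocity of ship A relative to ship B is (0.7816 − 0.683)c / (1 − 0.7816×0.683) = 0.21151c; relative speed 0.21151c.
γ for this relative speed: γ = 1/√(1 − 0.0447365) = 1.0231.
Ship A's interval is proper; time dilation gives Δt_B = γΔτ = 1.0231 × 208 s = 212.8 s.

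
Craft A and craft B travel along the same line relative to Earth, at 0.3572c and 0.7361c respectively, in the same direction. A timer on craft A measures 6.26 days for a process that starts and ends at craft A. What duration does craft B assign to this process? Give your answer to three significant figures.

Speed of craft A in craft B's frame: u = (v_A − v_B)/(1 − v_A v_B/c²) = (0.3572 − 0.7361)/(1 − 0.3572×0.7361) = −0.3789/0.73706508 = −0.51407; |u| = 0.51407c.
At |u| = 0.51407c, γ = (1 − 0.264268)^(−1/2) = 1.1658.
The clock on craft A records proper time, so craft B measures Δt = γΔτ = 1.1658 × 6.26 = 7.30 days.

7.30 days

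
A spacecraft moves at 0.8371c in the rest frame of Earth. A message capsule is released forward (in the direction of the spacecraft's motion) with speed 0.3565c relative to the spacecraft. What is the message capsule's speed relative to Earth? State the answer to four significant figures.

Relativistic velocity addition: u = (u' + v)/(1 + u'v/c²), with u' = 0.3565c and v = 0.8371c.
Numerator: 0.3565 + 0.8371 = 1.1936. Denominator: 1 + (0.3565)(0.8371) = 1.29842615.
u = 1.1936/1.29842615 = 0.91927, so the speed is 0.9193c.

0.9193c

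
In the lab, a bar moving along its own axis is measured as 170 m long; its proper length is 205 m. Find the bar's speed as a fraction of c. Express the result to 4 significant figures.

Length contraction gives γ = L₀/L = 205/170 = 1.2059.
β = √(1 − 1/γ²) = √0.312334 = 0.5589.

0.5589c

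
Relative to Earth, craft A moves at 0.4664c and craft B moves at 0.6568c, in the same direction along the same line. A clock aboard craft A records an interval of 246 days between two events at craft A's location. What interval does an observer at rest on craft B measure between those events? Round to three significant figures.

Speed of craft A in craft B's frame: u = (v_A − v_B)/(1 − v_A v_B/c²) = (0.4664 − 0.6568)/(1 − 0.4664×0.6568) = −0.1904/0.69366848 = −0.27448; |u| = 0.27448c.
At |u| = 0.27448c, γ = (1 − 0.0753393)^(−1/2) = 1.0399.
The clock on craft A records proper time, so craft B measures Δt = γΔτ = 1.0399 × 246 = 256 days.

256 days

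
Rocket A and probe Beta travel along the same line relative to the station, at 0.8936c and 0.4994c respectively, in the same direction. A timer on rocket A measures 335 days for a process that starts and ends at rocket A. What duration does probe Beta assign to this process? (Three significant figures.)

The velocity of rocket A relative to probe Beta is (0.8936 − 0.4994)c / (1 − 0.8936×0.4994) = 0.71189c; relative speed 0.71189c.
γ for this relative speed: γ = 1/√(1 − 0.506787) = 1.4239.
The clock on rocket A records proper time, so probe Beta measures Δt = γΔτ = 1.4239 × 335 = 477 days.

477 days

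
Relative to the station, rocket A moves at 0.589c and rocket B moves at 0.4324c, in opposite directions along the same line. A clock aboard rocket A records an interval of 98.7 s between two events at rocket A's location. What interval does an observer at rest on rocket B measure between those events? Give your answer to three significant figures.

The velocity of rocket A relative to rocket B is (0.589 + 0.4324)c / (1 + 0.589×0.4324) = 0.81407c; relative speed 0.81407c.
γ for this relative speed: γ = 1/√(1 − 0.66271) = 1.7219.
Rocket A's interval is proper; time dilation gives Δt_B = γΔτ = 1.7219 × 98.7 s = 170 s.

170 s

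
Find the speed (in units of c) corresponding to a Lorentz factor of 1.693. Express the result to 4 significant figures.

β = √(1 − 1/γ²) = √(1 − 1/2.866249) = √0.651112 = 0.8069.

0.8069c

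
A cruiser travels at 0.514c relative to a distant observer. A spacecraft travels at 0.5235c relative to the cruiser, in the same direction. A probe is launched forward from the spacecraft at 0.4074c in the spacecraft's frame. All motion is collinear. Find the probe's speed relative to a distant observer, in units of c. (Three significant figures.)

0.919c

Compose velocities in two stages. Stage 1 (into S'): u₁ = (0.4074+0.5235)/(1+0.4074×0.5235) = 0.76726.
Stage 2 (into S): u = (0.76726+0.514)/(1+0.76726×0.514) = 0.91888, so the speed is 0.919c.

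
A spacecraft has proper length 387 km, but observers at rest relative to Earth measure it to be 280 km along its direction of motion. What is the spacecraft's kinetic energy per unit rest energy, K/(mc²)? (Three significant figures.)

0.382

Length contraction gives γ = L₀/L = 387/280 = 1.38214.
Since K = (γ−1)mc², K/(mc²) = 1.38214 − 1 = 0.382.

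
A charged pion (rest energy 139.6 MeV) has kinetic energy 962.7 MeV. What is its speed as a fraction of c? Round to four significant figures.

γ = 1 + K/(mc²) = 1 + 962.7/139.6 = 7.8961.
β = √(1 − 1/γ²) = √(1 − 0.0160389) = √0.9839611 = 0.9919.

0.9919c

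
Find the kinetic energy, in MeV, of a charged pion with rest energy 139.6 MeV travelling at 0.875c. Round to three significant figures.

γ = 1/√(1 − β²) = 1/√(1 − 0.765625) = 1/√0.234375 = 1/0.484123 = 2.0656.
Kinetic energy: K = (γ − 1)mc² = (2.0656 − 1) × 139.6 MeV = 1.0656 × 139.6 = 149 MeV.

149 MeV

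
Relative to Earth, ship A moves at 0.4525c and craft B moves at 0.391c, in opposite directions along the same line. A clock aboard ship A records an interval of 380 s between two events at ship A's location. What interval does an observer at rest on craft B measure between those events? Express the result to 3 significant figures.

545 s

Transform ship A's velocity into craft B's frame: (0.4525 + 0.391)/(1 + 0.4525·0.391) = 0.8435/1.1769275, so the relative speed is 0.7167c.
γ for this relative speed: γ = 1/√(1 − 0.513659) = 1.4339.
Ship A's interval is proper; time dilation gives Δt_B = γΔτ = 1.4339 × 380 s = 545 s.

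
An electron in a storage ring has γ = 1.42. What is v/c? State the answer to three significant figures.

0.710

β = √(1 − 1/γ²) = √(1 − 1/2.0164) = √0.504067 = 0.710.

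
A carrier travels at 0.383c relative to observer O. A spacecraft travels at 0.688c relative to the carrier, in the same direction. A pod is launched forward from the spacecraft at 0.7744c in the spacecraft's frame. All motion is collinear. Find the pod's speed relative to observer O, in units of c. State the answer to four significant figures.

Compose velocities in two stages. Stage 1 (into S'): u₁ = (0.7744+0.688)/(1+0.7744×0.688) = 0.95408.
Stage 2 (into S): u = (0.95408+0.383)/(1+0.95408×0.383) = 0.97925, so the speed is 0.9792c.

0.9792c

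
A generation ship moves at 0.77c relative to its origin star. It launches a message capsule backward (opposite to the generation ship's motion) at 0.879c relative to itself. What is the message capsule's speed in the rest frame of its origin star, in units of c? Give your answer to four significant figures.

0.3373c

Relativistic velocity addition: u = (u' + v)/(1 + u'v/c²), with u' = −0.879c and v = 0.77c.
Numerator: −0.879 + 0.77 = −0.109. Denominator: 1 + (−0.879)(0.77) = 0.32317.
u = −0.109/0.32317 = −0.33728, so the speed is 0.3373c.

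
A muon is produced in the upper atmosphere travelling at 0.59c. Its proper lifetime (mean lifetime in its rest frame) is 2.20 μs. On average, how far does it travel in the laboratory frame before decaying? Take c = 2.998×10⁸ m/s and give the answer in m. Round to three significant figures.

β² = 0.3481, so γ = 1/√0.6519 = 1.2385.
Lab-frame lifetime: Δt = γτ = 1.2385 × 2.20 μs = 2.7247 μs.
Distance: d = vΔt = 0.59 × 2.998×10⁸ m/s × 2.7247×10^-6 s = 482 m.

482 m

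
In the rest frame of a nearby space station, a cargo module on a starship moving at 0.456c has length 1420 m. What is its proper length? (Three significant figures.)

With β = 0.456, γ = 1/√(1 − 0.456²) = 1/√0.792064 = 1.1236.
Proper length: L₀ = γ·L = 1.1236 × 1420 = 1600 m.

1600 m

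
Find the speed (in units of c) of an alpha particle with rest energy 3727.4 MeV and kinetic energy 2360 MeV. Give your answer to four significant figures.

K = (γ−1)mc², so γ = 1 + 2360/3727.4 = 1.6331.
Then v/c = √(1 − γ⁻²) = √(1 − 0.374951) = √0.625049 = 0.7906.

0.7906c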